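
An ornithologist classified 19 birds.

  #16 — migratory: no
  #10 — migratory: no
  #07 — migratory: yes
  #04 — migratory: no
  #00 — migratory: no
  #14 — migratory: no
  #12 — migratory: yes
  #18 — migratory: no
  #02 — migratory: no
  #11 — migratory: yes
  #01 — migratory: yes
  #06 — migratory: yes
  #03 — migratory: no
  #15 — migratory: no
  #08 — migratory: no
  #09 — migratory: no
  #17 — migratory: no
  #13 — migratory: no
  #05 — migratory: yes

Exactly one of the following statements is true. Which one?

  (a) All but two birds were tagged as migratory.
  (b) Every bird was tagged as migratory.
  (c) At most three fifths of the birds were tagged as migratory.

(c)

|A| = 19, |A ∩ B| = 6, |A ∖ B| = 13.
(a) requires |A ∖ B| = 2: false.
(b) requires A ⊆ B, i.e. every element of A is in B (|A ∖ B| = 0): false.
(c) requires |A ∩ B| / |A| ≤ 3/5: true.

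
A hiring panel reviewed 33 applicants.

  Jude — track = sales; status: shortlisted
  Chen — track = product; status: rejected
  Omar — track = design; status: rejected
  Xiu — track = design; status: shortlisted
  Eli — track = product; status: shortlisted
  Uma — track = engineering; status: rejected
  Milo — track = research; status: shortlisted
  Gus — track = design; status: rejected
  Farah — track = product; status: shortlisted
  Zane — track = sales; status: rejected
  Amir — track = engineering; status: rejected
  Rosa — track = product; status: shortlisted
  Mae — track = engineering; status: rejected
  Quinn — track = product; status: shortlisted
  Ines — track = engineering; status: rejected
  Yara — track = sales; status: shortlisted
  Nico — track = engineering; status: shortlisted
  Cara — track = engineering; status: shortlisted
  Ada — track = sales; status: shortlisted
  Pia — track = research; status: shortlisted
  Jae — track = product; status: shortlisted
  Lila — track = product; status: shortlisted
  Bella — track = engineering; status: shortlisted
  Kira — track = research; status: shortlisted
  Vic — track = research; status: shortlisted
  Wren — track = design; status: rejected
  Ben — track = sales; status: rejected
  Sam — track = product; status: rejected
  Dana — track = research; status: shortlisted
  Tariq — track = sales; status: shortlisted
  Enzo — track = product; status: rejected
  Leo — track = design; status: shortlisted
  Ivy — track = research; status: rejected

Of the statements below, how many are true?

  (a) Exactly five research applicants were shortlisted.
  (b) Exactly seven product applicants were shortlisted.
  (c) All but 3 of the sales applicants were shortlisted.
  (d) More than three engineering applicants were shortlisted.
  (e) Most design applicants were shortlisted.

(a) research: |A| = 6, |A ∩ B| = 5; needs |A ∩ B| = 5 — true.
(b) product: |A| = 9, |A ∩ B| = 6; needs |A ∩ B| = 7 — false.
(c) sales: |A| = 6, |A ∩ B| = 4; needs |A ∖ B| = 3 — false.
(d) engineering: |A| = 7, |A ∩ B| = 3; needs |A ∩ B| > 3 — false.
(e) design: |A| = 5, |A ∩ B| = 2; needs |A ∩ B| > |A ∖ B| — false.

1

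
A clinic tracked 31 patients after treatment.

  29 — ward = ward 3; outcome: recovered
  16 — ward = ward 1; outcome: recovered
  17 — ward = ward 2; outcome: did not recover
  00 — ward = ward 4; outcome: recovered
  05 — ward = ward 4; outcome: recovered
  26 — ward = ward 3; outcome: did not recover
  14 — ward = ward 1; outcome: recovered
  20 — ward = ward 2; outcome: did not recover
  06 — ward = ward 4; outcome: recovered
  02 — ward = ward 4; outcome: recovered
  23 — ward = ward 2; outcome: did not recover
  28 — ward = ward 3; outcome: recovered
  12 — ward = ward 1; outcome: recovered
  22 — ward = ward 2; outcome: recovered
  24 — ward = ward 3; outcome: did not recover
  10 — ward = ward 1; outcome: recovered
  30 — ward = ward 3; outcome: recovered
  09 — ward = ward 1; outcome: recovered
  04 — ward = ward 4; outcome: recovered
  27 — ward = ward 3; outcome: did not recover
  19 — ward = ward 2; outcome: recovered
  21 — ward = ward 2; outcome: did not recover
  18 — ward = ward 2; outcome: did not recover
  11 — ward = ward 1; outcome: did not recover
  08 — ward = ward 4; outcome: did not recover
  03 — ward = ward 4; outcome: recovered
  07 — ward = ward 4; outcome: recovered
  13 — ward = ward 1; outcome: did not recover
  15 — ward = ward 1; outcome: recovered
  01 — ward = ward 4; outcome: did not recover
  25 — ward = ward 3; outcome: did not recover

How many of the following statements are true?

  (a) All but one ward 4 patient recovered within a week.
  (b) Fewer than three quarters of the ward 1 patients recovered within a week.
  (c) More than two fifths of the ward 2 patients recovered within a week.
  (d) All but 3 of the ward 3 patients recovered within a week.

0

(a) ward 4: |A| = 9, |A ∩ B| = 7; needs |A ∖ B| = 1 — false.
(b) ward 1: |A| = 8, |A ∩ B| = 6; needs |A ∩ B| / |A| < 3/4 — false.
(c) ward 2: |A| = 7, |A ∩ B| = 2; needs |A ∩ B| / |A| > 2/5 — false.
(d) ward 3: |A| = 7, |A ∩ B| = 3; needs |A ∖ B| = 3 — false.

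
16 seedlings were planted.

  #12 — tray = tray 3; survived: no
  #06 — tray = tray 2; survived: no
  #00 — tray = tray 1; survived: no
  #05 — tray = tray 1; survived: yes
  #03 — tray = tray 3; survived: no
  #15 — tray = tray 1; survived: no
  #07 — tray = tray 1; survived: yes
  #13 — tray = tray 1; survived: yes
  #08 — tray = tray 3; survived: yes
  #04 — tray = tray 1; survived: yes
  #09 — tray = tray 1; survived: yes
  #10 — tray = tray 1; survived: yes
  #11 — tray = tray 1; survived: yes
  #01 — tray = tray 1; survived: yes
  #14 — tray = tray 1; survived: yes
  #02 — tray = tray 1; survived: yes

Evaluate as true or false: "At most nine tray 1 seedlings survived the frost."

'At most nine tray 1 seedlings survived the frost' holds iff |A ∩ B| ≤ 9.
A (the restrictor) = {#00, #05, #15, #07, #13, #04, #09, #10, #11, #01, #14, #02}, |A| = 12.
A ∩ B = {#05, #07, #13, #04, #09, #10, #11, #01, #14, #02}, so |A ∩ B| = 10.
|A ∩ B| = 10, so the statement is false.

False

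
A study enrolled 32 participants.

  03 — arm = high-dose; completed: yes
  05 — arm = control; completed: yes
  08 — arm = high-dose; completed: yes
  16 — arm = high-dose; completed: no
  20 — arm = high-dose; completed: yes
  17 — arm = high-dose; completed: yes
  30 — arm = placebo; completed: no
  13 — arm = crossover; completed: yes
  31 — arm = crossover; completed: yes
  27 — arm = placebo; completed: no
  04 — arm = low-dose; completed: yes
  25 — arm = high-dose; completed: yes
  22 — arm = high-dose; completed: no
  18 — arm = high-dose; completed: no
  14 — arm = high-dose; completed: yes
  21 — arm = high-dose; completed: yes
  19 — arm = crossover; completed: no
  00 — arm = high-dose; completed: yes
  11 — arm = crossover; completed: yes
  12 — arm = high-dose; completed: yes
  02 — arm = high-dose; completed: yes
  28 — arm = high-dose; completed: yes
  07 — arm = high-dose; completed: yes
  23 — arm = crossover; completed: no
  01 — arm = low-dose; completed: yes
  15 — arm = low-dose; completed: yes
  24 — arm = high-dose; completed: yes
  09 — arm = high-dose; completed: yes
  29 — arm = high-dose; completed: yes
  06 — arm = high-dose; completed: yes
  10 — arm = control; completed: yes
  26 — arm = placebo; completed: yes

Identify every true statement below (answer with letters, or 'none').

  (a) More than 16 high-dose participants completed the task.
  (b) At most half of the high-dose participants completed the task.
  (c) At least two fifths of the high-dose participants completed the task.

|A| = 19, |A ∩ B| = 16, |A ∖ B| = 3.
(a) |A ∩ B| > 16: fails.
(b) |A ∩ B| ≤ |A ∖ B|: fails.
(c) |A ∩ B| / |A| ≥ 2/5: holds.

(c)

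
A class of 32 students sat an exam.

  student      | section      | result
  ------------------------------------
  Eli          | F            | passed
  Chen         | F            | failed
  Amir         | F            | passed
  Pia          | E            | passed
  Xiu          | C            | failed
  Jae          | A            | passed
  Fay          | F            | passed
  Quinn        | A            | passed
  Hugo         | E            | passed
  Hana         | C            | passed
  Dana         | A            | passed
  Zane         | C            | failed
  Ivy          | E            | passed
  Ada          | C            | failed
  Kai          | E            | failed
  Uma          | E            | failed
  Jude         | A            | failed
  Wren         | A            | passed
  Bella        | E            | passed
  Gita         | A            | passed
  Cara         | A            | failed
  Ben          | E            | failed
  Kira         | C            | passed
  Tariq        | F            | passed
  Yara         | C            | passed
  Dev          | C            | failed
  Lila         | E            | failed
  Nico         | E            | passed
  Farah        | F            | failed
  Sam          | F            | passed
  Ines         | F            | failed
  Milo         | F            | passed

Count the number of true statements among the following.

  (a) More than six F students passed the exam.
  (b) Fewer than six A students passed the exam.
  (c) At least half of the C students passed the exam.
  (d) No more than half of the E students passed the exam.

(a) F: |A| = 9, |A ∩ B| = 6; needs |A ∩ B| > 6 — false.
(b) A: |A| = 7, |A ∩ B| = 5; needs |A ∩ B| < 6 — true.
(c) C: |A| = 7, |A ∩ B| = 3; needs |A ∩ B| ≥ |A ∖ B| — false.
(d) E: |A| = 9, |A ∩ B| = 5; needs |A ∩ B| ≤ |A ∖ B| — false.

1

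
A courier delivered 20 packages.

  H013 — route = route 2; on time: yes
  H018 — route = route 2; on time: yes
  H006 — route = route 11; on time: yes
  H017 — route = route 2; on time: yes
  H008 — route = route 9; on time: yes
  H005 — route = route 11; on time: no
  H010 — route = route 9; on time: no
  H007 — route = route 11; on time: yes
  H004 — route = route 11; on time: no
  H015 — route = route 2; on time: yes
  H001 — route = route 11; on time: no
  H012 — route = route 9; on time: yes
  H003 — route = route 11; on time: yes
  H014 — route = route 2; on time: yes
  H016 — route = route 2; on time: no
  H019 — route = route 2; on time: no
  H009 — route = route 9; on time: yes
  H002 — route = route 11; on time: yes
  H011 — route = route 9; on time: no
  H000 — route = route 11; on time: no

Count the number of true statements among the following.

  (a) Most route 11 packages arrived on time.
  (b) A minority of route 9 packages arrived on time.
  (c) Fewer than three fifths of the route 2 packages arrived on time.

(a) route 11: |A| = 8, |A ∩ B| = 4; needs |A ∩ B| > |A ∖ B| — false.
(b) route 9: |A| = 5, |A ∩ B| = 3; needs |A ∩ B| < |A ∖ B| — false.
(c) route 2: |A| = 7, |A ∩ B| = 5; needs |A ∩ B| / |A| < 3/5 — false.

0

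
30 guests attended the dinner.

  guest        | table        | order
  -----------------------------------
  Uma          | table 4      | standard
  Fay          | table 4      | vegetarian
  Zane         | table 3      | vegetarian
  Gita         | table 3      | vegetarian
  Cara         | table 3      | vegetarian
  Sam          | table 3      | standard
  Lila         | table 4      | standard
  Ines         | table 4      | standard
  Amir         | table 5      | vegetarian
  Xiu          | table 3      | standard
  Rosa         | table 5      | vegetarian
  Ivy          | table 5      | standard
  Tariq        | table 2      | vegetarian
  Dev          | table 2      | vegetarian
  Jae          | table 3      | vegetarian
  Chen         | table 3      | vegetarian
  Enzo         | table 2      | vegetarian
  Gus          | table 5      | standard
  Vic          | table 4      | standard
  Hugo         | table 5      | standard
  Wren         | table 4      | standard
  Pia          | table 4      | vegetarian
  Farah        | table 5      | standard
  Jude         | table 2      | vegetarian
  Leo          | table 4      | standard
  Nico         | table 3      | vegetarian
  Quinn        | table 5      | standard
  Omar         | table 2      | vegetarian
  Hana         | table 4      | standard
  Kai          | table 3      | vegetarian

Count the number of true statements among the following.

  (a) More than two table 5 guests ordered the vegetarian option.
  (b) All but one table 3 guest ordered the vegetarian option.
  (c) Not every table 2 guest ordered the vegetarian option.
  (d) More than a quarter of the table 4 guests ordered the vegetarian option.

0

(a) table 5: |A| = 7, |A ∩ B| = 2; needs |A ∩ B| > 2 — false.
(b) table 3: |A| = 9, |A ∩ B| = 7; needs |A ∖ B| = 1 — false.
(c) table 2: |A| = 5, |A ∩ B| = 5; needs A ⊄ B (|A ∖ B| ≥ 1) — false.
(d) table 4: |A| = 9, |A ∩ B| = 2; needs |A ∩ B| / |A| > 1/4 — false.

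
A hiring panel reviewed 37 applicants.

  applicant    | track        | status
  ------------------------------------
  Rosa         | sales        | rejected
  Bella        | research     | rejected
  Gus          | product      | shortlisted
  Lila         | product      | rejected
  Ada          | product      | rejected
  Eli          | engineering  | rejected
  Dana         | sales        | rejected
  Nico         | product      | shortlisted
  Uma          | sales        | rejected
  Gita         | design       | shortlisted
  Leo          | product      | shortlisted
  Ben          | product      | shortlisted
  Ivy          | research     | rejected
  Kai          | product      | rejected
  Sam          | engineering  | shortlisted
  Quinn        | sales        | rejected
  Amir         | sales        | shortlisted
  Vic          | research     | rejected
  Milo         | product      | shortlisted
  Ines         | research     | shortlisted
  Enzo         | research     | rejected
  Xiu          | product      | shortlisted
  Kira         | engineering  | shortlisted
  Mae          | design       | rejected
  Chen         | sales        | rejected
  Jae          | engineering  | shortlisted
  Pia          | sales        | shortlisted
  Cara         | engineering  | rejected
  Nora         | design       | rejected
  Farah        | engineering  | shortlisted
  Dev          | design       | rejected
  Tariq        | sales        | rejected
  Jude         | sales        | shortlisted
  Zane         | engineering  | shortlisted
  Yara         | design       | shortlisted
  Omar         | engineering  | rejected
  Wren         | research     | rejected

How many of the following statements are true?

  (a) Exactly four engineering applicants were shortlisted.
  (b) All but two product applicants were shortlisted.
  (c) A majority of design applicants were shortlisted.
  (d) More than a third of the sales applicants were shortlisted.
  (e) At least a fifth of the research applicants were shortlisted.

(a) engineering: |A| = 8, |A ∩ B| = 5; needs |A ∩ B| = 4 — false.
(b) product: |A| = 9, |A ∩ B| = 6; needs |A ∖ B| = 2 — false.
(c) design: |A| = 5, |A ∩ B| = 2; needs |A ∩ B| > |A ∖ B| — false.
(d) sales: |A| = 9, |A ∩ B| = 3; needs |A ∩ B| / |A| > 1/3 — false.
(e) research: |A| = 6, |A ∩ B| = 1; needs |A ∩ B| / |A| ≥ 1/5 — false.

0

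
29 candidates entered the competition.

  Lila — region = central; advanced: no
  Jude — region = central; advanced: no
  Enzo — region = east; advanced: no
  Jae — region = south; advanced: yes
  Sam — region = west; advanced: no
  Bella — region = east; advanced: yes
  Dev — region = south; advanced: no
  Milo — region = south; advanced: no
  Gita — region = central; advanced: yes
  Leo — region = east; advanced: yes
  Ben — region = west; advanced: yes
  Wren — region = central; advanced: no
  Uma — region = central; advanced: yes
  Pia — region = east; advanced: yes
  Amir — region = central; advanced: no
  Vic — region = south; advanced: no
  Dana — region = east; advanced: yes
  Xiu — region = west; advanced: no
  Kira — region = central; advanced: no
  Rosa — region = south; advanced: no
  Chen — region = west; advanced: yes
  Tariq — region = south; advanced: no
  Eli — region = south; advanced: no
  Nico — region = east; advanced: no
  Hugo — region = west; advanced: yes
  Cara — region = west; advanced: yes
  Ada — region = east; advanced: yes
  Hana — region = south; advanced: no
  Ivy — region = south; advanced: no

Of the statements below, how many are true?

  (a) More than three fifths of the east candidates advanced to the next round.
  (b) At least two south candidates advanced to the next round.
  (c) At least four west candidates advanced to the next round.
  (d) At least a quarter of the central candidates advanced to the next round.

(a) east: |A| = 7, |A ∩ B| = 5; needs |A ∩ B| / |A| > 3/5 — true.
(b) south: |A| = 9, |A ∩ B| = 1; needs |A ∩ B| ≥ 2 — false.
(c) west: |A| = 6, |A ∩ B| = 4; needs |A ∩ B| ≥ 4 — true.
(d) central: |A| = 7, |A ∩ B| = 2; needs |A ∩ B| / |A| ≥ 1/4 — true.

3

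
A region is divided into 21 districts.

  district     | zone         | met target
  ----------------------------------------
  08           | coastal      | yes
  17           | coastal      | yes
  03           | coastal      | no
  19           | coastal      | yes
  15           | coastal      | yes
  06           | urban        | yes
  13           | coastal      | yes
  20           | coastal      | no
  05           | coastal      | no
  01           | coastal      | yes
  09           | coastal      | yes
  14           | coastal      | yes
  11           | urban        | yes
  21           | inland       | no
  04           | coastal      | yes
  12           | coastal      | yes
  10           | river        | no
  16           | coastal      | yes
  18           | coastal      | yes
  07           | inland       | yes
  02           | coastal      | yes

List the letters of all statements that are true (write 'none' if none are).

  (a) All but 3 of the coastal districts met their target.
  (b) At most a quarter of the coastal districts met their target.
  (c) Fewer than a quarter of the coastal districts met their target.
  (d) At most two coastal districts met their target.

(a)

|A| = 16, |A ∩ B| = 13, |A ∖ B| = 3.
(a) |A ∖ B| = 3: holds.
(b) |A ∩ B| / |A| ≤ 1/4: fails.
(c) |A ∩ B| / |A| < 1/4: fails.
(d) |A ∩ B| ≤ 2: fails.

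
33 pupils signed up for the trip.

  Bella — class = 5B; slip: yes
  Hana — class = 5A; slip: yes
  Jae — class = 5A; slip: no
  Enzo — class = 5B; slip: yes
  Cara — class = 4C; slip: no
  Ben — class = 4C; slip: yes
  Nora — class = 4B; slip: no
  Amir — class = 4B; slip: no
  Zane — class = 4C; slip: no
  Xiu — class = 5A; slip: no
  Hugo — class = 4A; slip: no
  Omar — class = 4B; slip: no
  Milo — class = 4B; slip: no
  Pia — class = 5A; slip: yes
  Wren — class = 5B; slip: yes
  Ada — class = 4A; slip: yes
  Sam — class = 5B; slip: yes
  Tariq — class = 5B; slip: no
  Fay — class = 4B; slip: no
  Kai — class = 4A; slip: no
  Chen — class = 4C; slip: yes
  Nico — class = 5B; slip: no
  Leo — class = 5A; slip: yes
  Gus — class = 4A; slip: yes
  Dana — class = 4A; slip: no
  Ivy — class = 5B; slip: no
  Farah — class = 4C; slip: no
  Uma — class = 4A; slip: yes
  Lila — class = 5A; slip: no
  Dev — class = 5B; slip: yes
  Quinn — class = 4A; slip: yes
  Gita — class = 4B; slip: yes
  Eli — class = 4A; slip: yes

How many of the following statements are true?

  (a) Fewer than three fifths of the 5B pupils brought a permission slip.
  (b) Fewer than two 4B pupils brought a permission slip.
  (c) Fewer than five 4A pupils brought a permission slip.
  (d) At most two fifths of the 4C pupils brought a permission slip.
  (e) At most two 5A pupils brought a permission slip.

(a) 5B: |A| = 8, |A ∩ B| = 5; needs |A ∩ B| / |A| < 3/5 — false.
(b) 4B: |A| = 6, |A ∩ B| = 1; needs |A ∩ B| < 2 — true.
(c) 4A: |A| = 8, |A ∩ B| = 5; needs |A ∩ B| < 5 — false.
(d) 4C: |A| = 5, |A ∩ B| = 2; needs |A ∩ B| / |A| ≤ 2/5 — true.
(e) 5A: |A| = 6, |A ∩ B| = 3; needs |A ∩ B| ≤ 2 — false.

2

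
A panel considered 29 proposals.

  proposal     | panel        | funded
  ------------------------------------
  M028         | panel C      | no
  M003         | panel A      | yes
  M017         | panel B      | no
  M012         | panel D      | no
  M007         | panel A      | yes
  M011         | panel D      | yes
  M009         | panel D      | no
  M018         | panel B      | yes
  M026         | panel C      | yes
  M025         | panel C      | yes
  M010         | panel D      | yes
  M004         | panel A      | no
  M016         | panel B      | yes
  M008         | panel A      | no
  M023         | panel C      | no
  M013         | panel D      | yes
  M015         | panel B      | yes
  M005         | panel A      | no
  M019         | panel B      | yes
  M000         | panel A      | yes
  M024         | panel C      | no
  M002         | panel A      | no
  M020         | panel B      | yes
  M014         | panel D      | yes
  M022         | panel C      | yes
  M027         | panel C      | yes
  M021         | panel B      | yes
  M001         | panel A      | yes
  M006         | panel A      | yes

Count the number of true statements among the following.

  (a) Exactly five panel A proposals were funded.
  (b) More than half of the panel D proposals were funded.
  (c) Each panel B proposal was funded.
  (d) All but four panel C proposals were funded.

2

(a) panel A: |A| = 9, |A ∩ B| = 5; needs |A ∩ B| = 5 — true.
(b) panel D: |A| = 6, |A ∩ B| = 4; needs |A ∩ B| > |A ∖ B| — true.
(c) panel B: |A| = 7, |A ∩ B| = 6; needs A ⊆ B, i.e. every element of A is in B (|A ∖ B| = 0) — false.
(d) panel C: |A| = 7, |A ∩ B| = 4; needs |A ∖ B| = 4 — false.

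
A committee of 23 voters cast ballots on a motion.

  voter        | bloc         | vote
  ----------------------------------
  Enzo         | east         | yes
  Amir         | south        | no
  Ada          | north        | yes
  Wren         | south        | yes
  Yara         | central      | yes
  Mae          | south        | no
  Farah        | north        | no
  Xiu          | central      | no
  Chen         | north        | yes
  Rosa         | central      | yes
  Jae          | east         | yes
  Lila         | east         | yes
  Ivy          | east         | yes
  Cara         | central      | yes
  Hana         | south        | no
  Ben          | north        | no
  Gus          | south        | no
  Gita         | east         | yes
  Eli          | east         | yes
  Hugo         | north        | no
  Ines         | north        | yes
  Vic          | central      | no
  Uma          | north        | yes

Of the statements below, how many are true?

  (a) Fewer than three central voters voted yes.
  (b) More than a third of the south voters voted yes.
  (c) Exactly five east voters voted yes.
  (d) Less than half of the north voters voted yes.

(a) central: |A| = 5, |A ∩ B| = 3; needs |A ∩ B| < 3 — false.
(b) south: |A| = 5, |A ∩ B| = 1; needs |A ∩ B| / |A| > 1/3 — false.
(c) east: |A| = 6, |A ∩ B| = 6; needs |A ∩ B| = 5 — false.
(d) north: |A| = 7, |A ∩ B| = 4; needs |A ∩ B| < |A ∖ B| — false.

0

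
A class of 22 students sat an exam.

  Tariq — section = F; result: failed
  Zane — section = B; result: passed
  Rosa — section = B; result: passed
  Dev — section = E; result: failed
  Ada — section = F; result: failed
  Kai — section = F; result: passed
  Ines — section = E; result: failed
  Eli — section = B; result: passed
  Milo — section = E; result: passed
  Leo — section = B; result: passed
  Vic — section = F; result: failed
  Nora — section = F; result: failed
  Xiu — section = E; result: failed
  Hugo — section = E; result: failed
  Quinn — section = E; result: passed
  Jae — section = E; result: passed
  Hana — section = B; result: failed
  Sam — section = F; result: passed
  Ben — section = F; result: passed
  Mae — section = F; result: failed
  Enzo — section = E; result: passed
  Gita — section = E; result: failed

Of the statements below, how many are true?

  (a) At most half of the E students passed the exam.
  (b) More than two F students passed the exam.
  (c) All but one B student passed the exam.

(a) E: |A| = 9, |A ∩ B| = 4; needs |A ∩ B| ≤ |A ∖ B| — true.
(b) F: |A| = 8, |A ∩ B| = 3; needs |A ∩ B| > 2 — true.
(c) B: |A| = 5, |A ∩ B| = 4; needs |A ∖ B| = 1 — true.

3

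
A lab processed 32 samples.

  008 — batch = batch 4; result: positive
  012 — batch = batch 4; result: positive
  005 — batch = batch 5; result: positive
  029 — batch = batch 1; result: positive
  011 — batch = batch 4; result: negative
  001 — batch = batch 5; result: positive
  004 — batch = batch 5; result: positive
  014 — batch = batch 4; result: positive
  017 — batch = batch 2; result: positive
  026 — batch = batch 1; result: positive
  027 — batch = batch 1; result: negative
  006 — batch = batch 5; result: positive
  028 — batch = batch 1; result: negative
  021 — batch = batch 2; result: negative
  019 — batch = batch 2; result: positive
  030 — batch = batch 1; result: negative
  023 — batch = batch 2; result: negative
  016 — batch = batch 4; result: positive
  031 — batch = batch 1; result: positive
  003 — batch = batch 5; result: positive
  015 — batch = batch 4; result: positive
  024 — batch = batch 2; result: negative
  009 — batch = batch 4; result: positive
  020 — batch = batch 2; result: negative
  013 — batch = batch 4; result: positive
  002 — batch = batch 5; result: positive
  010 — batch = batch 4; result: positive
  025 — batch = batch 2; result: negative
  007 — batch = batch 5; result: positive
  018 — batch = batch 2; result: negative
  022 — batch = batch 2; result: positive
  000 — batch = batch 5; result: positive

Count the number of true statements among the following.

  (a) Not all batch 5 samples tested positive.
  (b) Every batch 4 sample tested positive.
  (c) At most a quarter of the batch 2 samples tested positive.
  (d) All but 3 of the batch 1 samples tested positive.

1

(a) batch 5: |A| = 8, |A ∩ B| = 8; needs A ⊄ B (|A ∖ B| ≥ 1) — false.
(b) batch 4: |A| = 9, |A ∩ B| = 8; needs A ⊆ B, i.e. every element of A is in B (|A ∖ B| = 0) — false.
(c) batch 2: |A| = 9, |A ∩ B| = 3; needs |A ∩ B| / |A| ≤ 1/4 — false.
(d) batch 1: |A| = 6, |A ∩ B| = 3; needs |A ∖ B| = 3 — true.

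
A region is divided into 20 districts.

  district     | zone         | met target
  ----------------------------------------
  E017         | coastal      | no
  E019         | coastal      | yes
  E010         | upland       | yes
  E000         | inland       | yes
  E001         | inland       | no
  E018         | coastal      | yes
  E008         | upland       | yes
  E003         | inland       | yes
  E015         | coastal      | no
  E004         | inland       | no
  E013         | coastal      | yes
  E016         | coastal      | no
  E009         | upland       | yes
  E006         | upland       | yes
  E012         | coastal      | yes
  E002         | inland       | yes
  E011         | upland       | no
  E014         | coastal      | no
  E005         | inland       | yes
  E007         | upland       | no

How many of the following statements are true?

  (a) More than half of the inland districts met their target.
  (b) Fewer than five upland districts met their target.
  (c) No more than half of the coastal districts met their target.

3

(a) inland: |A| = 6, |A ∩ B| = 4; needs |A ∩ B| > |A ∖ B| — true.
(b) upland: |A| = 6, |A ∩ B| = 4; needs |A ∩ B| < 5 — true.
(c) coastal: |A| = 8, |A ∩ B| = 4; needs |A ∩ B| ≤ |A ∖ B| — true.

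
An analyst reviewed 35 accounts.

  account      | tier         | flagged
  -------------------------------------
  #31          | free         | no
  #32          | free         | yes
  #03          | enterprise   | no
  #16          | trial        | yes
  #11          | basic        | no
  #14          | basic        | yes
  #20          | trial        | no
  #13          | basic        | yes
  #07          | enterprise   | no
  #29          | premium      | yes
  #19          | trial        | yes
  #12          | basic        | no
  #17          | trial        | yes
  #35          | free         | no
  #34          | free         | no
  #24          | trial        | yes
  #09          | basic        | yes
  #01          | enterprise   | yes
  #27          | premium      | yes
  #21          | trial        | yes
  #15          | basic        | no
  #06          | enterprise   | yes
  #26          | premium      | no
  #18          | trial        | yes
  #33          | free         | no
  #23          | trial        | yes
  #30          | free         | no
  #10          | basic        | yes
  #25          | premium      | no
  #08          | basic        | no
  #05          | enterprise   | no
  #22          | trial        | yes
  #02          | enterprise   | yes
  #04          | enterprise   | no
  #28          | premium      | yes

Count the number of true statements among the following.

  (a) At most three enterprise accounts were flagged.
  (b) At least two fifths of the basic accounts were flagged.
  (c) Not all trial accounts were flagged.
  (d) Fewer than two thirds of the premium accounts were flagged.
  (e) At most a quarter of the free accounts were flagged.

5

(a) enterprise: |A| = 7, |A ∩ B| = 3; needs |A ∩ B| ≤ 3 — true.
(b) basic: |A| = 8, |A ∩ B| = 4; needs |A ∩ B| / |A| ≥ 2/5 — true.
(c) trial: |A| = 9, |A ∩ B| = 8; needs A ⊄ B (|A ∖ B| ≥ 1) — true.
(d) premium: |A| = 5, |A ∩ B| = 3; needs |A ∩ B| / |A| < 2/3 — true.
(e) free: |A| = 6, |A ∩ B| = 1; needs |A ∩ B| / |A| ≤ 1/4 — true.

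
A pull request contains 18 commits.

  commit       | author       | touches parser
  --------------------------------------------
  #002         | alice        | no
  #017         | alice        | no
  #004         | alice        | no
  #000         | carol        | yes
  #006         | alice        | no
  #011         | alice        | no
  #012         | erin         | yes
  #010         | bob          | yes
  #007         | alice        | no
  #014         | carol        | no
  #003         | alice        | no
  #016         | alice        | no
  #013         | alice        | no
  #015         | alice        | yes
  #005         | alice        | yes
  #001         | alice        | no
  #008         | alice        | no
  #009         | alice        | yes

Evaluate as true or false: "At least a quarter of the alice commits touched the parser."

False

The determiner here denotes the relation: |A ∩ B| / |A| ≥ 1/4.
A (the restrictor) = {#002, #017, #004, #006, #011, #007, #003, #016, #013, #015, #005, #001, #008, #009}, |A| = 14.
A ∩ B = {#015, #005, #009}, so |A ∩ B| = 3.
A ∖ B = {#002, #017, #004, #006, #011, #007, #003, #016, #013, #001, #008}, so |A ∖ B| = 11.
|A ∩ B|/|A| = 3/14, so the statement is false.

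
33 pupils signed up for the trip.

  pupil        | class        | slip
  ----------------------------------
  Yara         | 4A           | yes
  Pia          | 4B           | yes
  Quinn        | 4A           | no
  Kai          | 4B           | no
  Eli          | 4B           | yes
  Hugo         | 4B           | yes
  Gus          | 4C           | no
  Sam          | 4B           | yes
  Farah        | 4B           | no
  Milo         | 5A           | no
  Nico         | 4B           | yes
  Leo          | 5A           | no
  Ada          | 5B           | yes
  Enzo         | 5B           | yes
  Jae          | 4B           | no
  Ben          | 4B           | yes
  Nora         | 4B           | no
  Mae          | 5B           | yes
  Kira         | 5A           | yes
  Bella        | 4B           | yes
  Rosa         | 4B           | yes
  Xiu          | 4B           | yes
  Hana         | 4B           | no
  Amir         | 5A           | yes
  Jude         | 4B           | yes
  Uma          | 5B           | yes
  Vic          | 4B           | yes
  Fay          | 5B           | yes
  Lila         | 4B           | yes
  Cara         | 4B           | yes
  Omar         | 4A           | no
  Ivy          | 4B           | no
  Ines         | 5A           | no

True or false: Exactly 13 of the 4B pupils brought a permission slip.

'Exactly 13 of the 4B pupils brought a permission slip' holds iff |A ∩ B| = 13.
|A| = 19, |A ∩ B| = 13, |A ∖ B| = 6.
|A ∩ B| = 13, so the statement is true.

True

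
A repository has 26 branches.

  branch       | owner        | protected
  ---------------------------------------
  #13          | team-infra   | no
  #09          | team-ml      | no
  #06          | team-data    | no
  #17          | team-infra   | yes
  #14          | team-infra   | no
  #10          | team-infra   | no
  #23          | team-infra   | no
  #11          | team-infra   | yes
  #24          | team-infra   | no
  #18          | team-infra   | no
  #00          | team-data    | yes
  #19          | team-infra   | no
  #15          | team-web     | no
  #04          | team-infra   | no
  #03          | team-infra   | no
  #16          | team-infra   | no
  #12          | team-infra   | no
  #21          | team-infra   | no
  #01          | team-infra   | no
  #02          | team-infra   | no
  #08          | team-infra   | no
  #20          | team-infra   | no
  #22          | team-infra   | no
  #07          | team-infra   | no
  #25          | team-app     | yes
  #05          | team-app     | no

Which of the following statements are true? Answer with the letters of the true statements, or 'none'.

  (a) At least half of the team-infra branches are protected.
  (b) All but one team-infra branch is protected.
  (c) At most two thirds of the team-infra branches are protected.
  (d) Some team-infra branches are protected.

(c), (d)

|A| = 20, |A ∩ B| = 2, |A ∖ B| = 18.
(a) |A ∩ B| ≥ |A ∖ B|: fails.
(b) |A ∖ B| = 1: fails.
(c) |A ∩ B| / |A| ≤ 2/3: holds.
(d) A ∩ B ≠ ∅ (|A ∩ B| ≥ 1): holds.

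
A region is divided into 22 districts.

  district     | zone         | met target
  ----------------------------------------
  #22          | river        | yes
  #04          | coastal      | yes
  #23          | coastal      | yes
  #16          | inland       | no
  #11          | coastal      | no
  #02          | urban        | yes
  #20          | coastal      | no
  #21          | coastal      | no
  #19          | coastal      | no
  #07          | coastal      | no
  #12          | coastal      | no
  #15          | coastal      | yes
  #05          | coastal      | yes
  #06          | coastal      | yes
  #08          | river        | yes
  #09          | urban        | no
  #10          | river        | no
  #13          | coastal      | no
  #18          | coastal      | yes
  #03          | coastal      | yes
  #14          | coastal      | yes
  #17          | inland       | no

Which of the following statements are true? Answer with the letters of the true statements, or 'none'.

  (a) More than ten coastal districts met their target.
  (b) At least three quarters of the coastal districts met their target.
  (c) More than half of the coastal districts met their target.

(c)

|A| = 15, |A ∩ B| = 8, |A ∖ B| = 7.
(a) |A ∩ B| > 10: fails.
(b) |A ∩ B| / |A| ≥ 3/4: fails.
(c) |A ∩ B| > |A ∖ B|: holds.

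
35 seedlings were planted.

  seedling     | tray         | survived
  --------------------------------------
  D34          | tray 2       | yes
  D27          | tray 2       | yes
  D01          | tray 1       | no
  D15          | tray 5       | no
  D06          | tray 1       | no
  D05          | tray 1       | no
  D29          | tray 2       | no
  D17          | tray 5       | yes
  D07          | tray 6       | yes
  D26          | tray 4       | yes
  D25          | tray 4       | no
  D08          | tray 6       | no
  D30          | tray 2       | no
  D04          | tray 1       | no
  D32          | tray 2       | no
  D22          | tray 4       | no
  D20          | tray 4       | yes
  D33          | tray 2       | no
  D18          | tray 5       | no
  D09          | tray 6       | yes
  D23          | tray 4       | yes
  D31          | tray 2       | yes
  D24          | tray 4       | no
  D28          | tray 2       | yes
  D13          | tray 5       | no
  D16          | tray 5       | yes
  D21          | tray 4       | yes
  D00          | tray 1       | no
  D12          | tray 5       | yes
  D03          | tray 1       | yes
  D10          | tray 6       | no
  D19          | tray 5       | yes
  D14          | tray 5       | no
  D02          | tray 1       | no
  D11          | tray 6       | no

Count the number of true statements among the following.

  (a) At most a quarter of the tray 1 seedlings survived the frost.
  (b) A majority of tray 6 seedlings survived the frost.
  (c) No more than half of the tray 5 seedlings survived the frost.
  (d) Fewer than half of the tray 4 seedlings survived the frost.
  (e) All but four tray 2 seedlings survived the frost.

(a) tray 1: |A| = 7, |A ∩ B| = 1; needs |A ∩ B| / |A| ≤ 1/4 — true.
(b) tray 6: |A| = 5, |A ∩ B| = 2; needs |A ∩ B| > |A ∖ B| — false.
(c) tray 5: |A| = 8, |A ∩ B| = 4; needs |A ∩ B| ≤ |A ∖ B| — true.
(d) tray 4: |A| = 7, |A ∩ B| = 4; needs |A ∩ B| < |A ∖ B| — false.
(e) tray 2: |A| = 8, |A ∩ B| = 4; needs |A ∖ B| = 4 — true.

3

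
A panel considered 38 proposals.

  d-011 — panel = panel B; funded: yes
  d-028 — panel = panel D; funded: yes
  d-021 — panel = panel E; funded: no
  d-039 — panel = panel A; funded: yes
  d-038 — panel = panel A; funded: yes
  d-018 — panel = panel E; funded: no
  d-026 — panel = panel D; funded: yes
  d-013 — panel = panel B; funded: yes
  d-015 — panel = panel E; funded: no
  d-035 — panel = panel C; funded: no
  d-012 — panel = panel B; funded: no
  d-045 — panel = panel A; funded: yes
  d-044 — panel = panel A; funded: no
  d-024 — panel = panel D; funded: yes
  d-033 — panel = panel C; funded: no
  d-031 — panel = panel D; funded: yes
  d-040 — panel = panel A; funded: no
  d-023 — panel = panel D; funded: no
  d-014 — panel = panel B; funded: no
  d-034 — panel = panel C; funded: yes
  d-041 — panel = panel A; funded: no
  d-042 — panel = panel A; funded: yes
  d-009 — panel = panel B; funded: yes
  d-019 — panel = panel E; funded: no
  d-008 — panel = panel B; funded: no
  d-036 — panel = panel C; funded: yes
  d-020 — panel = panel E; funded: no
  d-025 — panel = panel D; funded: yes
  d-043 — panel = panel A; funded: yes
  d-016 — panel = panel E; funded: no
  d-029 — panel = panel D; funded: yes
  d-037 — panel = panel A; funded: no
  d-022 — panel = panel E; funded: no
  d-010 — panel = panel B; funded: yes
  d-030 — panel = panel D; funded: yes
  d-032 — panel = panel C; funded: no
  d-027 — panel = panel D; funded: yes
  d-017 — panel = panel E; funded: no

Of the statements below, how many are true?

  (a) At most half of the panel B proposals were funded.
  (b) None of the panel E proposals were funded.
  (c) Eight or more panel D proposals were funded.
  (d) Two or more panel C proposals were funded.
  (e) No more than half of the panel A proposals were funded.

3

(a) panel B: |A| = 7, |A ∩ B| = 4; needs |A ∩ B| ≤ |A ∖ B| — false.
(b) panel E: |A| = 8, |A ∩ B| = 0; needs A ∩ B = ∅ (|A ∩ B| = 0) — true.
(c) panel D: |A| = 9, |A ∩ B| = 8; needs |A ∩ B| ≥ 8 — true.
(d) panel C: |A| = 5, |A ∩ B| = 2; needs |A ∩ B| ≥ 2 — true.
(e) panel A: |A| = 9, |A ∩ B| = 5; needs |A ∩ B| ≤ |A ∖ B| — false.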